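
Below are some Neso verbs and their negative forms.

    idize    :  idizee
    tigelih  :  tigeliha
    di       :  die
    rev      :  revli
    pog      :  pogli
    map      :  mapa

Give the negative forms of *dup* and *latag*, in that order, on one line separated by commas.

dupa, latagli

The pattern is voicing of the final sound: -a when the stem ends in a voiceless consonant (*tigelih*, *map*); -li when the stem ends in a voiced consonant (*rev*, *pog*); -e when the stem ends in a vowel (*idize*, *di*).
*dup* — final sound /p/ (a voiceless consonant) → -a → *dupa*.
*latag* — final sound /g/ (a voiced consonant) → -li → *latagli*.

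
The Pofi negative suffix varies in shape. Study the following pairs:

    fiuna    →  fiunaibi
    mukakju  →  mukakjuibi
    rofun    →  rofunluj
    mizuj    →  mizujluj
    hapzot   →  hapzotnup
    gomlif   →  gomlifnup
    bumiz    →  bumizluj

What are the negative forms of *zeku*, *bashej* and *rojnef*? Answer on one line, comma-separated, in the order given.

zekuibi, bashejluj, rojnefnup

The suffix is conditioned by the final sound: -nup when the stem ends in a voiceless consonant (*hapzot*, *gomlif*); -luj when the stem ends in a voiced consonant (*rofun*, *mizuj*, *bumiz*); -ibi when the stem ends in a vowel (*fiuna*, *mukakju*).
*zeku* — final sound /u/ (a vowel) → -ibi → *zekuibi*.
The final sound of *bashej* is /j/, which is a voiced consonant, so the suffix is -luj, giving *bashejluj*.
The final sound of *rojnef* is /f/, which is a voiceless consonant, so the suffix is -nup, giving *rojnefnup*.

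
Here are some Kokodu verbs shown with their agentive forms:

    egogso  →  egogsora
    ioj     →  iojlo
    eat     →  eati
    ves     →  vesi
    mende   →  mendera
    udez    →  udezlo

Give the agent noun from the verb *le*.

The pattern is voicing of the final sound: -i when the stem ends in a voiceless consonant (*eat*, *ves*); -lo when the stem ends in a voiced consonant (*ioj*, *udez*); -ra when the stem ends in a vowel (*egogso*, *mende*).
*le* — final sound /e/ (a vowel) → -ra → *lera*.

lera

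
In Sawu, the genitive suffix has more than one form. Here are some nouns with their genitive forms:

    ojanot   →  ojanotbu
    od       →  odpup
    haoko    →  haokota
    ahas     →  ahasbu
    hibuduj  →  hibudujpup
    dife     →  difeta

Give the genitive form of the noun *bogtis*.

bogtisbu

The suffix is conditioned by the final sound: -bu when the stem ends in a voiceless consonant (*ojanot*, *ahas*); -pup when the stem ends in a voiced consonant (*od*, *hibuduj*); -ta when the stem ends in a vowel (*haoko*, *dife*).
*bogtis*: final sound = /s/, a voiceless consonant → -bu → *bogtisbu*.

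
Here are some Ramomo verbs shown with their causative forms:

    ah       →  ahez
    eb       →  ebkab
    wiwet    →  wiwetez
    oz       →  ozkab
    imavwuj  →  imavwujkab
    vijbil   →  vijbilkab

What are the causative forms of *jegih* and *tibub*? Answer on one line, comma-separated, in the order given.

The pattern is voicing of the final consonant: -ez when the stem ends in a voiceless consonant (*ah*, *wiwet*); -kab when the stem ends in a voiced consonant (*eb*, *oz*, *imavwuj*, *vijbil*).
*jegih*: final consonant = /h/, voiceless → -ez → *jegihez*.
*tibub*: final consonant = /b/, voiced → -kab → *tibubkab*.

jegihez, tibubkab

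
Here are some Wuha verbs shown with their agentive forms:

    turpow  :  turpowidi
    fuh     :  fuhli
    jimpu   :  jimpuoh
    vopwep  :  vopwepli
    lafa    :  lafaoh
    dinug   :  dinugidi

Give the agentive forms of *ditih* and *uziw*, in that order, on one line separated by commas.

The alternation tracks the final sound of the stem — -li when the stem ends in a voiceless consonant (*fuh*, *vopwep*); -idi when the stem ends in a voiced consonant (*turpow*, *dinug*); -oh when the stem ends in a vowel (*jimpu*, *lafa*).
*ditih* — final sound /h/ (a voiceless consonant) → -li → *ditihli*.
*uziw*: final sound = /w/, a voiced consonant → -idi → *uziwidi*.

ditihli, uziwidi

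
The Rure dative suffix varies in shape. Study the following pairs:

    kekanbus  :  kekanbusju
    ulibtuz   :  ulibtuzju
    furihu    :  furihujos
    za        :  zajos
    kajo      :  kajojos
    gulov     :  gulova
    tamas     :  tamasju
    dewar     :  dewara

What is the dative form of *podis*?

podisju

Looking at the final sound of each stem: -ju when the stem ends in a sibilant (*kekanbus*, *ulibtuz*, *tamas*); -a when the stem ends in a non-sibilant consonant (*gulov*, *dewar*); -jos when the stem ends in a vowel (*furihu*, *za*, *kajo*).
The final sound of *podis* is /s/, which is a sibilant, so the suffix is -ju, giving *podisju*.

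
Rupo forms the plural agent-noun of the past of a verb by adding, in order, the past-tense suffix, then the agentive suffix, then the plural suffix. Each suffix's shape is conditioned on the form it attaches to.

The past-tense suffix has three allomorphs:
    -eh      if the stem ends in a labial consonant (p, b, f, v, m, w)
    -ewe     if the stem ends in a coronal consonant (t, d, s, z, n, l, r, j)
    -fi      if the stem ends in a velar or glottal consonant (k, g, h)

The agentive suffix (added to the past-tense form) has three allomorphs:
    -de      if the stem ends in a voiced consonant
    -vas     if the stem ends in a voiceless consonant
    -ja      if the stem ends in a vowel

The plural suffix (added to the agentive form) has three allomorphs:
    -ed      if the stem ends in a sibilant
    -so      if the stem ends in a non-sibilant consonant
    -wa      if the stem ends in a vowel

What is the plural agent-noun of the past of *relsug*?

*relsug* — final consonant /g/ (velar/glottal) → -fi → *relsugfi*.
The past-tense form *relsugfi* — final sound /i/ (a vowel) → -ja → *relsugfija*.
The agentive form *relsugfija*: final sound = /a/, a vowel → -wa → *relsugfijawa*.

relsugfijawa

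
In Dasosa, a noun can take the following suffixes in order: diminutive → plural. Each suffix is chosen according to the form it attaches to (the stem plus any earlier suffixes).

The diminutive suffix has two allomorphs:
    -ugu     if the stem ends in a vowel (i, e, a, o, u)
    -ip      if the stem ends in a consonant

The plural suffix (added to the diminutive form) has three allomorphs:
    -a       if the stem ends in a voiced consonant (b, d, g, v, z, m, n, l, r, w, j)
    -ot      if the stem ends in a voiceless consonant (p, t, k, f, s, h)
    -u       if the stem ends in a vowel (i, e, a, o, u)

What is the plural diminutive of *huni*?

*huni*: final sound = /i/, a vowel → -ugu → *huniugu*.
The diminutive form *huniugu* — final sound /u/ (a vowel) → -u → *huniuguu*.

huniuguu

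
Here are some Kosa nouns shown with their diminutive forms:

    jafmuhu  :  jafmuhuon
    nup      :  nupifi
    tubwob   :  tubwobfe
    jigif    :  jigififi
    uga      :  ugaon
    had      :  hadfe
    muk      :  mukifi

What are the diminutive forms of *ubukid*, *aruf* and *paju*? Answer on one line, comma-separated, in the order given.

ubukidfe, arufifi, pajuon

Looking at the final sound of each stem: -ifi when the stem ends in a voiceless consonant (*nup*, *jigif*, *muk*); -fe when the stem ends in a voiced consonant (*tubwob*, *had*); -on when the stem ends in a vowel (*jafmuhu*, *uga*).
*ubukid* — final sound /d/ (a voiced consonant) → -fe → *ubukidfe*.
Since the final sound of *aruf* is /f/ (a voiceless consonant), it takes -ifi, giving *arufifi*.
*paju* — final sound /u/ (a vowel) → -on → *pajuon*.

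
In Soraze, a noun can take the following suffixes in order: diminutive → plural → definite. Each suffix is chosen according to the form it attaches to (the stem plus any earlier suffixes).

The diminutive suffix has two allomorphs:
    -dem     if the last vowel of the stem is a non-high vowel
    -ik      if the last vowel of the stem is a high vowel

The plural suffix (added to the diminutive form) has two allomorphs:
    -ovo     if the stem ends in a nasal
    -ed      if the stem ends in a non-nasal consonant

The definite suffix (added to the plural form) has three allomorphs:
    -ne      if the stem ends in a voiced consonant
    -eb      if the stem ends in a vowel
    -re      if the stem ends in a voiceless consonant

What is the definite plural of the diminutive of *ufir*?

*ufir*: last vowel = /i/, a high vowel → -ik → *ufirik*.
The final consonant of the diminutive form *ufirik* is /k/, which is non-nasal, so the plural suffix is -ed, giving *ufiriked*.
Since the final sound of the plural form *ufiriked* is /d/ (a voiced consonant), it takes -ne, giving *ufirikedne*.

ufirikedne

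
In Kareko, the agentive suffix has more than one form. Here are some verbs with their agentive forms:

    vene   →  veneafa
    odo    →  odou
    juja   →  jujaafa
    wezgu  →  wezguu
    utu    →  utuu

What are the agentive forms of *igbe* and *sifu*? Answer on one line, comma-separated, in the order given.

igbeafa, sifuu

The suffix is conditioned by the last vowel: -u when the last vowel of the stem is a rounded vowel (*odo*, *wezgu*, *utu*); -afa when the last vowel of the stem is an unrounded vowel (*vene*, *juja*).
Since the last vowel of *igbe* is /e/ (an unrounded vowel), it takes -afa, giving *igbeafa*.
*sifu* — last vowel /u/ (a rounded vowel) → -u → *sifuu*.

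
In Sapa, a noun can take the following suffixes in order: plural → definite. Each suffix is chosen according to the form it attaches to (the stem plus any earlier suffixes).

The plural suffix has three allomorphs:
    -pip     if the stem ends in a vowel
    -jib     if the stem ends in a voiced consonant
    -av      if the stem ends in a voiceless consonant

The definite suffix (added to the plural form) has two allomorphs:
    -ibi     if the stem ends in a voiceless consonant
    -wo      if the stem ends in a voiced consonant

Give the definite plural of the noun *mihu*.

*mihu* — final sound /u/ (a vowel) → -pip → *mihupip*.
The final consonant of the plural form *mihupip* is /p/, which is voiceless, so the definite suffix is -ibi, giving *mihupipibi*.

mihupipibi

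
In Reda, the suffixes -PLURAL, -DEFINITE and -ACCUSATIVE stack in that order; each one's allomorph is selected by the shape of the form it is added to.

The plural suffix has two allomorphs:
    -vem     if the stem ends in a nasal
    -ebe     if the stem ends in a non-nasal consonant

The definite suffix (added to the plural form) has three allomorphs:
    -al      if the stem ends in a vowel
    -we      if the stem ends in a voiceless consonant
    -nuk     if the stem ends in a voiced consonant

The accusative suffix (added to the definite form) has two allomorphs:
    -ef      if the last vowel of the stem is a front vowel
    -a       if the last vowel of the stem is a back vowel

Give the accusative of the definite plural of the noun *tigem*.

*tigem*: final consonant = /m/, a nasal → -vem → *tigemvem*.
The final sound of the plural form *tigemvem* is /m/, which is a voiced consonant, so the definite suffix is -nuk, giving *tigemvemnuk*.
The definite form *tigemvemnuk* — last vowel /u/ (a back vowel) → -a → *tigemvemnuka*.

tigemvemnuka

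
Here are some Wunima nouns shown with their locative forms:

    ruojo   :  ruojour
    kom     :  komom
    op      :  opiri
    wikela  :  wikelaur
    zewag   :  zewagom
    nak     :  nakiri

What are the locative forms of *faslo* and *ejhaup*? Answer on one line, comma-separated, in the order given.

faslour, ejhaupiri

The suffix is conditioned by the final sound: -iri when the stem ends in a voiceless consonant (*op*, *nak*); -om when the stem ends in a voiced consonant (*kom*, *zewag*); -ur when the stem ends in a vowel (*ruojo*, *wikela*).
*faslo*: final sound = /o/, a vowel → -ur → *faslour*.
The final sound of *ejhaup* is /p/, which is a voiceless consonant, so the suffix is -iri, giving *ejhaupiri*.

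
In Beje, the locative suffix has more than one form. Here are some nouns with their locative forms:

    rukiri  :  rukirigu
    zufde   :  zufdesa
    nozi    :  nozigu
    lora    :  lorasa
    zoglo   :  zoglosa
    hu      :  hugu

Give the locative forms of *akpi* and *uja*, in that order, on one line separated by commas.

The alternation tracks the last vowel of the stem — -gu when the last vowel of the stem is a high vowel (*rukiri*, *nozi*, *hu*); -sa when the last vowel of the stem is a non-high vowel (*zufde*, *lora*, *zoglo*).
The last vowel of *akpi* is /i/, which is a high vowel, so the suffix is -gu, giving *akpigu*.
Since the last vowel of *uja* is /a/ (a non-high vowel), it takes -sa, giving *ujasa*.

akpigu, ujasa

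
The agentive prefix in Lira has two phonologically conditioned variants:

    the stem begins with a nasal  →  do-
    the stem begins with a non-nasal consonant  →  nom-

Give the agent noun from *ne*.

*ne*: first consonant = /n/, a nasal → do- → *done*.

done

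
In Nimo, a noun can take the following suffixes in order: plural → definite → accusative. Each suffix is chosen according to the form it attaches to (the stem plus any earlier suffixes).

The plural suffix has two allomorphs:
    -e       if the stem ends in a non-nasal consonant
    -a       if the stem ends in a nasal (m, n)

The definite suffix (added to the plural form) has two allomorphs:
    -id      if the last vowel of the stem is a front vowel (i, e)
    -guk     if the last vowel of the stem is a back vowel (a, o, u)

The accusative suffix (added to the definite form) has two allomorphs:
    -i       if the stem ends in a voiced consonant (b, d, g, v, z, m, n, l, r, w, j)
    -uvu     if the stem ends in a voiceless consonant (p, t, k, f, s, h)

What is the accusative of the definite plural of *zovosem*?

Since the final consonant of *zovosem* is /m/ (a nasal), it takes -a, giving *zovosema*.
The plural form *zovosema*: last vowel = /a/, a back vowel → -guk → *zovosemaguk*.
The definite form *zovosemaguk* — final consonant /k/ (voiceless) → -uvu → *zovosemagukuvu*.

zovosemagukuvu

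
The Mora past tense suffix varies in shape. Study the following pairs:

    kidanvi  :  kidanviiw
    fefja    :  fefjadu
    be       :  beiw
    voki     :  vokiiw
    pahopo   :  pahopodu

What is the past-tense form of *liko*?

likodu

The alternation tracks the last vowel of the stem — -iw when the last vowel of the stem is a front vowel (*kidanvi*, *be*, *voki*); -du when the last vowel of the stem is a back vowel (*fefja*, *pahopo*).
The last vowel of *liko* is /o/, which is a back vowel, so the suffix is -du, giving *likodu*.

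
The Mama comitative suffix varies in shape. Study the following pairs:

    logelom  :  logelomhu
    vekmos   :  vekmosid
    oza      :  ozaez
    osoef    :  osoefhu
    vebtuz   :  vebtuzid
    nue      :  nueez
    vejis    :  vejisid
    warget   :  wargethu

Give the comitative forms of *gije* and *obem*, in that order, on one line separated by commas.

gijeez, obemhu

Looking at the final sound of each stem: -id when the stem ends in a sibilant (*vekmos*, *vebtuz*, *vejis*); -hu when the stem ends in a non-sibilant consonant (*logelom*, *osoef*, *warget*); -ez when the stem ends in a vowel (*oza*, *nue*).
*gije*: final sound = /e/, a vowel → -ez → *gijeez*.
The final sound of *obem* is /m/, which is a non-sibilant consonant, so the suffix is -hu, giving *obemhu*.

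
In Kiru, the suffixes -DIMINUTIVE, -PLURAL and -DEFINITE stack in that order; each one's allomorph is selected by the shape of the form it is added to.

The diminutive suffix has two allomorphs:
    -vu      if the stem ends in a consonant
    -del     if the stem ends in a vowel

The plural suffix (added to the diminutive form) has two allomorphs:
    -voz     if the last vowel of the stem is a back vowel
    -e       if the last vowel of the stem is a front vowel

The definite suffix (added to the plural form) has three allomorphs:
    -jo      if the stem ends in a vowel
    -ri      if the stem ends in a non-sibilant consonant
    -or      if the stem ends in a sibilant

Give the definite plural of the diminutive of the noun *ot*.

otvuvozor

The final sound of *ot* is /t/, which is a consonant, so the diminutive suffix is -vu, giving *otvu*.
Since the last vowel of the diminutive form *otvu* is /u/ (a back vowel), it takes -voz, giving *otvuvoz*.
The plural form *otvuvoz* — final sound /z/ (a sibilant) → -or → *otvuvozor*.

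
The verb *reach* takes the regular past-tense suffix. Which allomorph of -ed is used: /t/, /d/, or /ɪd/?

/t/

The stem *reach* ends in a voiceless consonant other than /t/.
The -ed suffix is realized as /ɪd/ after /t, d/; as /t/ after other voiceless consonants; and as /d/ after other voiced sounds.
So -ed on *reach* is pronounced /t/.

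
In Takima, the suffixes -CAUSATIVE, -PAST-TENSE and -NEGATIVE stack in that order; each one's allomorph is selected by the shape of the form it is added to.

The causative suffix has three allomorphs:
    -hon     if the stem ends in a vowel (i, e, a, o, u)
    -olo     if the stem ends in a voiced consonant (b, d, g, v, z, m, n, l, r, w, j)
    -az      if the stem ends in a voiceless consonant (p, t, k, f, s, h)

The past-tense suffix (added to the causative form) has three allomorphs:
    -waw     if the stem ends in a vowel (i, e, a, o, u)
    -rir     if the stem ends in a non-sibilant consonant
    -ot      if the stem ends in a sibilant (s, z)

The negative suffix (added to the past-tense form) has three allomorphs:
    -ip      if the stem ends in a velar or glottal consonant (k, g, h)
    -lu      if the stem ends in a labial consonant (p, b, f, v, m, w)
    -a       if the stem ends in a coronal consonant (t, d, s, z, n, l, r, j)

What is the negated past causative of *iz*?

izolowawlu

*iz* — final sound /z/ (a voiced consonant) → -olo → *izolo*.
The causative form *izolo*: final sound = /o/, a vowel → -waw → *izolowaw*.
The final consonant of the past-tense form *izolowaw* is /w/, which is labial, so the negative suffix is -lu, giving *izolowawlu*.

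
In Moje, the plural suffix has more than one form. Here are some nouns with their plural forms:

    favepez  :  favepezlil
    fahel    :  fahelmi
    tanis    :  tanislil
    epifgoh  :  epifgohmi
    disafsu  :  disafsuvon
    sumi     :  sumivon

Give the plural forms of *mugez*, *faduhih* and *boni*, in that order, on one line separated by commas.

Looking at the final sound of each stem: -lil when the stem ends in a sibilant (*favepez*, *tanis*); -mi when the stem ends in a non-sibilant consonant (*fahel*, *epifgoh*); -von when the stem ends in a vowel (*disafsu*, *sumi*).
Since the final sound of *mugez* is /z/ (a sibilant), it takes -lil, giving *mugezlil*.
Since the final sound of *faduhih* is /h/ (a non-sibilant consonant), it takes -mi, giving *faduhihmi*.
*boni*: final sound = /i/, a vowel → -von → *bonivon*.

mugezlil, faduhihmi, bonivon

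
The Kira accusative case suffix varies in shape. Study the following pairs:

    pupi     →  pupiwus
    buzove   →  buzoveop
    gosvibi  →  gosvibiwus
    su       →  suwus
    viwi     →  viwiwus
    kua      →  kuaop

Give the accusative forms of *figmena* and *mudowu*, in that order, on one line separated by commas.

figmenaop, mudowuwus

The suffix is conditioned by the last vowel: -wus when the last vowel of the stem is a high vowel (*pupi*, *gosvibi*, *su*, *viwi*); -op when the last vowel of the stem is a non-high vowel (*buzove*, *kua*).
*figmena* — last vowel /a/ (a non-high vowel) → -op → *figmenaop*.
Since the last vowel of *mudowu* is /u/ (a high vowel), it takes -wus, giving *mudowuwus*.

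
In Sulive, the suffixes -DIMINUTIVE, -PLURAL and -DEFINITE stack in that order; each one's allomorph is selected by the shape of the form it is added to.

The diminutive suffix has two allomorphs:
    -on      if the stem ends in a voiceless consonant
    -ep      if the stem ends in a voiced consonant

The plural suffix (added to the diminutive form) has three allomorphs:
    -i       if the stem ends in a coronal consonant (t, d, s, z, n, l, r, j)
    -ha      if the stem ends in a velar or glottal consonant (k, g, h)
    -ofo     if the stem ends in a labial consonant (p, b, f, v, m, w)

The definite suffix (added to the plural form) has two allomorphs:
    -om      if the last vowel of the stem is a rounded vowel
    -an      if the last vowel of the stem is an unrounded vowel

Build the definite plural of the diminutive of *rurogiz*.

*rurogiz*: final consonant = /z/, voiced → -ep → *rurogizep*.
The final consonant of the diminutive form *rurogizep* is /p/, which is labial, so the plural suffix is -ofo, giving *rurogizepofo*.
Since the last vowel of the plural form *rurogizepofo* is /o/ (a rounded vowel), it takes -om, giving *rurogizepofoom*.

rurogizepofoom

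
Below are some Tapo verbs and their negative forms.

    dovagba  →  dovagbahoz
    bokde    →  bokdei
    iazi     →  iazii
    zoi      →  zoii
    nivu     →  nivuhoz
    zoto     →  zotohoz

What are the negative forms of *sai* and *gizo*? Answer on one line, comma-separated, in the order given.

The alternation tracks the last vowel of the stem — -i when the last vowel of the stem is a front vowel (*bokde*, *iazi*, *zoi*); -hoz when the last vowel of the stem is a back vowel (*dovagba*, *nivu*, *zoto*).
Since the last vowel of *sai* is /i/ (a front vowel), it takes -i, giving *saii*.
Since the last vowel of *gizo* is /o/ (a back vowel), it takes -hoz, giving *gizohoz*.

saii, gizohoz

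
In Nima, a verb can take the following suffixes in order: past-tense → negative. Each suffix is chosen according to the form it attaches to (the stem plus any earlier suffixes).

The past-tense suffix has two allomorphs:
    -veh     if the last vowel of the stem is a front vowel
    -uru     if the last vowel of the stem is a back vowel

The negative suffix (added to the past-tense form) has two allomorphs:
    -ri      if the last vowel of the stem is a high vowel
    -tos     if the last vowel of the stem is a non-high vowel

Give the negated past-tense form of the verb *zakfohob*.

zakfohobururi

*zakfohob* — last vowel /o/ (a back vowel) → -uru → *zakfohoburu*.
The last vowel of the past-tense form *zakfohoburu* is /u/, which is a high vowel, so the negative suffix is -ri, giving *zakfohobururi*.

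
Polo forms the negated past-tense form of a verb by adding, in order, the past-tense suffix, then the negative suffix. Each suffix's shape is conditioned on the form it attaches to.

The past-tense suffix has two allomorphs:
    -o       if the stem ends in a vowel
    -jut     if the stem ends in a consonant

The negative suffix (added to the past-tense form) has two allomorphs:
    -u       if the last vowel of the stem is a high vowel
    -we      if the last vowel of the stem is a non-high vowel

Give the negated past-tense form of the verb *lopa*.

Since the final sound of *lopa* is /a/ (a vowel), it takes -o, giving *lopao*.
The past-tense form *lopao*: last vowel = /o/, a non-high vowel → -we → *lopaowe*.

lopaowe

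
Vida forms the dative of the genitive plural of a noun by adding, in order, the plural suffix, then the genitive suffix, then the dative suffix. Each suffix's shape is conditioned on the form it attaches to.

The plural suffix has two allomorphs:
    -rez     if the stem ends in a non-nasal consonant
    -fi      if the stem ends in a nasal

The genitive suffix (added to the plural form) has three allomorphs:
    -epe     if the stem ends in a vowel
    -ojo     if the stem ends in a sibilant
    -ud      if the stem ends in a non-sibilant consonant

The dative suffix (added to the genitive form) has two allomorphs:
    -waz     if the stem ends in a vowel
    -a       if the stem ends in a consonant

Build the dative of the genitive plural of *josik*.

*josik* — final consonant /k/ (non-nasal) → -rez → *josikrez*.
The plural form *josikrez* — final sound /z/ (a sibilant) → -ojo → *josikrezojo*.
The genitive form *josikrezojo*: final sound = /o/, a vowel → -waz → *josikrezojowaz*.

josikrezojowaz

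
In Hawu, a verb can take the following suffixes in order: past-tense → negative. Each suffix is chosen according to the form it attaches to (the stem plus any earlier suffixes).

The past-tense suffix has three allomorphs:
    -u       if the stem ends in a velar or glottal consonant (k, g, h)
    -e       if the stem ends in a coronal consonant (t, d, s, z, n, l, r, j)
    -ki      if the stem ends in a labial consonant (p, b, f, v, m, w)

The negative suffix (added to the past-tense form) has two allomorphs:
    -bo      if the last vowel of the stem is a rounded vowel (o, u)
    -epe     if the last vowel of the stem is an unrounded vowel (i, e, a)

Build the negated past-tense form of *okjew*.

The final consonant of *okjew* is /w/, which is labial, so the past-tense suffix is -ki, giving *okjewki*.
The past-tense form *okjewki* — last vowel /i/ (an unrounded vowel) → -epe → *okjewkiepe*.

okjewkiepe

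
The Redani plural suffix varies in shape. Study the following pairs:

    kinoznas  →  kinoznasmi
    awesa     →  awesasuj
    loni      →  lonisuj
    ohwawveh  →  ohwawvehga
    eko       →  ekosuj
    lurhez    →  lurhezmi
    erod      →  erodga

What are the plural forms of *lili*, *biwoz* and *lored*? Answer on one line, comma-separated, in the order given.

lilisuj, biwozmi, loredga

The pattern is sibilance of the final sound: -mi when the stem ends in a sibilant (*kinoznas*, *lurhez*); -ga when the stem ends in a non-sibilant consonant (*ohwawveh*, *erod*); -suj when the stem ends in a vowel (*awesa*, *loni*, *eko*).
*lili* — final sound /i/ (a vowel) → -suj → *lilisuj*.
The final sound of *biwoz* is /z/, which is a sibilant, so the suffix is -mi, giving *biwozmi*.
Since the final sound of *lored* is /d/ (a non-sibilant consonant), it takes -ga, giving *loredga*.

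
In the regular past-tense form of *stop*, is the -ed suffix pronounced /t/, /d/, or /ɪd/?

/t/

The stem *stop* ends in a voiceless consonant other than /t/.
The -ed suffix is realized as /ɪd/ after /t, d/; as /t/ after other voiceless consonants; and as /d/ after other voiced sounds.
So -ed on *stop* is pronounced /t/.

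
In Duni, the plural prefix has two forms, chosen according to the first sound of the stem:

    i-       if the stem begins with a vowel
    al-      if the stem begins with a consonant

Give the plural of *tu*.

*tu*: first sound = /t/, a consonant → al- → *altu*.

altu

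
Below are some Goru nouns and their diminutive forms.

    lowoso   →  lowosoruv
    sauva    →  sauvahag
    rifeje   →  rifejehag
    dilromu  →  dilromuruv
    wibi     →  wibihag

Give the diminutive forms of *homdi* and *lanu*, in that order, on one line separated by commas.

homdihag, lanuruv

The alternation tracks the last vowel of the stem — -ruv when the last vowel of the stem is a rounded vowel (*lowoso*, *dilromu*); -hag when the last vowel of the stem is an unrounded vowel (*sauva*, *rifeje*, *wibi*).
The last vowel of *homdi* is /i/, which is an unrounded vowel, so the suffix is -hag, giving *homdihag*.
*lanu*: last vowel = /u/, a rounded vowel → -ruv → *lanuruv*.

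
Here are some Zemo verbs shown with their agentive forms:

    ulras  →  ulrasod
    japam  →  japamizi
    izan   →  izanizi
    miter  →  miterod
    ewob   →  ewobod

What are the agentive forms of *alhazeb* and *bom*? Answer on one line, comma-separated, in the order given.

alhazebod, bomizi

Looking at the final consonant of each stem: -izi when the stem ends in a nasal (*japam*, *izan*); -od when the stem ends in a non-nasal consonant (*ulras*, *miter*, *ewob*).
The final consonant of *alhazeb* is /b/, which is non-nasal, so the suffix is -od, giving *alhazebod*.
*bom* — final consonant /m/ (a nasal) → -izi → *bomizi*.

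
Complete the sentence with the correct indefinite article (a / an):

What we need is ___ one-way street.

a

The indefinite article is chosen by the initial *sound* of the following word, not its spelling.
*one-way* begins with the sound /wʌ/ (*one* pronounced /wʌn/) — a consonant sound.
So the article is *a*: What we need is a one-way street.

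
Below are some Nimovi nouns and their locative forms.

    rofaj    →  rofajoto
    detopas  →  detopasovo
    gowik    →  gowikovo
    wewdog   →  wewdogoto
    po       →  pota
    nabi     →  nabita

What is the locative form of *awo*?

The pattern is voicing of the final sound: -ovo when the stem ends in a voiceless consonant (*detopas*, *gowik*); -oto when the stem ends in a voiced consonant (*rofaj*, *wewdog*); -ta when the stem ends in a vowel (*po*, *nabi*).
Since the final sound of *awo* is /o/ (a vowel), it takes -ta, giving *awota*.

awota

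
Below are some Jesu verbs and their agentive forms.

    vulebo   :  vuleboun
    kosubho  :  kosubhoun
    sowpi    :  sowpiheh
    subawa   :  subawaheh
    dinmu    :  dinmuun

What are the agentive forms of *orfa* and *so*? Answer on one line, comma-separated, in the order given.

orfaheh, soun

The suffix is conditioned by the last vowel: -un when the last vowel of the stem is a rounded vowel (*vulebo*, *kosubho*, *dinmu*); -heh when the last vowel of the stem is an unrounded vowel (*sowpi*, *subawa*).
*orfa*: last vowel = /a/, an unrounded vowel → -heh → *orfaheh*.
Since the last vowel of *so* is /o/ (a rounded vowel), it takes -un, giving *soun*.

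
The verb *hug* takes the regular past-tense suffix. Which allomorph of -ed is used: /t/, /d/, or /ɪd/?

/d/

The stem *hug* ends in a voiced sound other than /d/.
The -ed suffix is realized as /ɪd/ after /t, d/; as /t/ after other voiceless consonants; and as /d/ after other voiced sounds.
So -ed on *hug* is pronounced /d/.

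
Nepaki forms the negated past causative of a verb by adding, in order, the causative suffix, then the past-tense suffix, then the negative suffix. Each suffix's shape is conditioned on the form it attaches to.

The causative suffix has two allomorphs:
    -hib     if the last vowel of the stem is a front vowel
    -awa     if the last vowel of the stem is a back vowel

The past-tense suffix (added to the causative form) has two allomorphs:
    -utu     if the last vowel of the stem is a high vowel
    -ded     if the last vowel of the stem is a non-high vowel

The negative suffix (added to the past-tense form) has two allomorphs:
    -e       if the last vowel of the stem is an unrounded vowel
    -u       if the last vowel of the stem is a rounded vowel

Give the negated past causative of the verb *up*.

upawadede

The last vowel of *up* is /u/, which is a back vowel, so the causative suffix is -awa, giving *upawa*.
The last vowel of the causative form *upawa* is /a/, which is a non-high vowel, so the past-tense suffix is -ded, giving *upawaded*.
The past-tense form *upawaded*: last vowel = /e/, an unrounded vowel → -e → *upawadede*.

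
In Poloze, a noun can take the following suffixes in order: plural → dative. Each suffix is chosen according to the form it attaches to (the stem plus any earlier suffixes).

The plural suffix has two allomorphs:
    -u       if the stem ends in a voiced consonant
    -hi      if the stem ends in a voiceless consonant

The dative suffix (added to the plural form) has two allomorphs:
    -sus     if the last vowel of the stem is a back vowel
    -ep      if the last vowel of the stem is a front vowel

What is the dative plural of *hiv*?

*hiv* — final consonant /v/ (voiced) → -u → *hivu*.
The plural form *hivu* — last vowel /u/ (a back vowel) → -sus → *hivusus*.

hivusus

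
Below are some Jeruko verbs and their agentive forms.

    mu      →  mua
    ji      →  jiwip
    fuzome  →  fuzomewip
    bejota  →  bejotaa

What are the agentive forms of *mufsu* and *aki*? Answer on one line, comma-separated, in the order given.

Looking at the last vowel of each stem: -wip when the last vowel of the stem is a front vowel (*ji*, *fuzome*); -a when the last vowel of the stem is a back vowel (*mu*, *bejota*).
The last vowel of *mufsu* is /u/, which is a back vowel, so the suffix is -a, giving *mufsua*.
*aki* — last vowel /i/ (a front vowel) → -wip → *akiwip*.

mufsua, akiwip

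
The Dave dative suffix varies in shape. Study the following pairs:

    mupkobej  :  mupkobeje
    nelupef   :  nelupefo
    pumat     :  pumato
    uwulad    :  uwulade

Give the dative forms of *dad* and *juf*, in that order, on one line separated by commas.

dade, jufo

Looking at the final consonant of each stem: -o when the stem ends in a voiceless consonant (*nelupef*, *pumat*); -e when the stem ends in a voiced consonant (*mupkobej*, *uwulad*).
The final consonant of *dad* is /d/, which is voiced, so the suffix is -e, giving *dade*.
*juf*: final consonant = /f/, voiceless → -o → *jufo*.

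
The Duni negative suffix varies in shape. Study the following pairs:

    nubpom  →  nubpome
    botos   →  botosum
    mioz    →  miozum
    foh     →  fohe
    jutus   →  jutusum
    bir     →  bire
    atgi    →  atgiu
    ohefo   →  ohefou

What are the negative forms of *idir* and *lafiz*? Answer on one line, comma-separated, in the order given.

Looking at the final sound of each stem: -um when the stem ends in a sibilant (*botos*, *mioz*, *jutus*); -e when the stem ends in a non-sibilant consonant (*nubpom*, *foh*, *bir*); -u when the stem ends in a vowel (*atgi*, *ohefo*).
*idir*: final sound = /r/, a non-sibilant consonant → -e → *idire*.
*lafiz*: final sound = /z/, a sibilant → -um → *lafizum*.

idire, lafizum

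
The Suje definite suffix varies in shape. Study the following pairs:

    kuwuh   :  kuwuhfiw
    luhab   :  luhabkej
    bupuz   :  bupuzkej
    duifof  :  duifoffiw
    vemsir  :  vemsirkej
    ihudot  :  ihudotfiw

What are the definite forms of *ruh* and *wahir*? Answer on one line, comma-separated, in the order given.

ruhfiw, wahirkej

The pattern is voicing of the final consonant: -fiw when the stem ends in a voiceless consonant (*kuwuh*, *duifof*, *ihudot*); -kej when the stem ends in a voiced consonant (*luhab*, *bupuz*, *vemsir*).
*ruh*: final consonant = /h/, voiceless → -fiw → *ruhfiw*.
Since the final consonant of *wahir* is /r/ (voiced), it takes -kej, giving *wahirkej*.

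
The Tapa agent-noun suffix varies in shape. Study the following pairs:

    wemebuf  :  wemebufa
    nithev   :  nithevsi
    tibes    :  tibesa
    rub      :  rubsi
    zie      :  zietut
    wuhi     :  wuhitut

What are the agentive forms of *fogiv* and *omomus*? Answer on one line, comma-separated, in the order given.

The alternation tracks the final sound of the stem — -a when the stem ends in a voiceless consonant (*wemebuf*, *tibes*); -si when the stem ends in a voiced consonant (*nithev*, *rub*); -tut when the stem ends in a vowel (*zie*, *wuhi*).
*fogiv*: final sound = /v/, a voiced consonant → -si → *fogivsi*.
*omomus* — final sound /s/ (a voiceless consonant) → -a → *omomusa*.

fogivsi, omomusa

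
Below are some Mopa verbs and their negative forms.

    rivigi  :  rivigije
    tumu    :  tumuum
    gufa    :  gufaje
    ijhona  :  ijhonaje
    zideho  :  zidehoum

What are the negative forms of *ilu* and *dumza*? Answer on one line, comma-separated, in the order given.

The alternation tracks the last vowel of the stem — -um when the last vowel of the stem is a rounded vowel (*tumu*, *zideho*); -je when the last vowel of the stem is an unrounded vowel (*rivigi*, *gufa*, *ijhona*).
*ilu* — last vowel /u/ (a rounded vowel) → -um → *iluum*.
*dumza*: last vowel = /a/, an unrounded vowel → -je → *dumzaje*.

iluum, dumzaje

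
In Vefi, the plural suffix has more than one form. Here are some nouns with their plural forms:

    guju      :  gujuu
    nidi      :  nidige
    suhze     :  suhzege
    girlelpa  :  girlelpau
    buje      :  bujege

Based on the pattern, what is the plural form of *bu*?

buu

The suffix is conditioned by the last vowel: -ge when the last vowel of the stem is a front vowel (*nidi*, *suhze*, *buje*); -u when the last vowel of the stem is a back vowel (*guju*, *girlelpa*).
Since the last vowel of *bu* is /u/ (a back vowel), it takes -u, giving *buu*.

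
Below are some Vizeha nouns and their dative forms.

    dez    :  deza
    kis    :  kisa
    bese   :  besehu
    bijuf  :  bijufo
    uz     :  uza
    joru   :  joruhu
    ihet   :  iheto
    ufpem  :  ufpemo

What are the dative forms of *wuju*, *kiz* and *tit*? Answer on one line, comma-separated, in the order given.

The alternation tracks the final sound of the stem — -a when the stem ends in a sibilant (*dez*, *kis*, *uz*); -o when the stem ends in a non-sibilant consonant (*bijuf*, *ihet*, *ufpem*); -hu when the stem ends in a vowel (*bese*, *joru*).
*wuju* — final sound /u/ (a vowel) → -hu → *wujuhu*.
*kiz* — final sound /z/ (a sibilant) → -a → *kiza*.
*tit* — final sound /t/ (a non-sibilant consonant) → -o → *tito*.

wujuhu, kiza, tito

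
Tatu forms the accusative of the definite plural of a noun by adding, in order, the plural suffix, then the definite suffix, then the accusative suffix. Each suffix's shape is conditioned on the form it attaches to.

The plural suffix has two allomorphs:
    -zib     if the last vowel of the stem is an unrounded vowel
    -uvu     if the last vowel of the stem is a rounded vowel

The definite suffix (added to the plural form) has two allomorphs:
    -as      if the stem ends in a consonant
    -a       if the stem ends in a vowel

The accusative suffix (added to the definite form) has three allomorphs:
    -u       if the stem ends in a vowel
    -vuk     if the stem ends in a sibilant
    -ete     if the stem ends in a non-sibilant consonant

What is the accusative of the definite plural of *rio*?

riouvuau

*rio* — last vowel /o/ (a rounded vowel) → -uvu → *riouvu*.
The final sound of the plural form *riouvu* is /u/, which is a vowel, so the definite suffix is -a, giving *riouvua*.
The definite form *riouvua* — final sound /a/ (a vowel) → -u → *riouvuau*.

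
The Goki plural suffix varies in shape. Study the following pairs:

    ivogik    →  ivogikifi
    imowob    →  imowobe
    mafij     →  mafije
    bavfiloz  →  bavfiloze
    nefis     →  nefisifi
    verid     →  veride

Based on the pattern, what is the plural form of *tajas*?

tajasifi

The alternation tracks the final consonant of the stem — -ifi when the stem ends in a voiceless consonant (*ivogik*, *nefis*); -e when the stem ends in a voiced consonant (*imowob*, *mafij*, *bavfiloz*, *verid*).
Since the final consonant of *tajas* is /s/ (voiceless), it takes -ifi, giving *tajasifi*.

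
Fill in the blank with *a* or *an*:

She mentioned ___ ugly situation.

an

The indefinite article is chosen by the initial *sound* of the following word, not its spelling.
*ugly* begins with the sound /ʌ/ (u pronounced /ʌ/) — a vowel sound.
So the article is *an*: She mentioned an ugly situation.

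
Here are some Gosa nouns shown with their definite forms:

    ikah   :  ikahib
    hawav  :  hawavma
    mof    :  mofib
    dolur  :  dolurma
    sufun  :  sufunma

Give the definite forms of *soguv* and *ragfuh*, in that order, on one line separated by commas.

soguvma, ragfuhib

The suffix is conditioned by the final consonant: -ib when the stem ends in a voiceless consonant (*ikah*, *mof*); -ma when the stem ends in a voiced consonant (*hawav*, *dolur*, *sufun*).
Since the final consonant of *soguv* is /v/ (voiced), it takes -ma, giving *soguvma*.
Since the final consonant of *ragfuh* is /h/ (voiceless), it takes -ib, giving *ragfuhib*.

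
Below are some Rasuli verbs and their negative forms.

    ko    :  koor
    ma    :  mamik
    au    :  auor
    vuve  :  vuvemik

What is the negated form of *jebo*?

The alternation tracks the last vowel of the stem — -or when the last vowel of the stem is a rounded vowel (*ko*, *au*); -mik when the last vowel of the stem is an unrounded vowel (*ma*, *vuve*).
Since the last vowel of *jebo* is /o/ (a rounded vowel), it takes -or, giving *jeboor*.

jeboor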